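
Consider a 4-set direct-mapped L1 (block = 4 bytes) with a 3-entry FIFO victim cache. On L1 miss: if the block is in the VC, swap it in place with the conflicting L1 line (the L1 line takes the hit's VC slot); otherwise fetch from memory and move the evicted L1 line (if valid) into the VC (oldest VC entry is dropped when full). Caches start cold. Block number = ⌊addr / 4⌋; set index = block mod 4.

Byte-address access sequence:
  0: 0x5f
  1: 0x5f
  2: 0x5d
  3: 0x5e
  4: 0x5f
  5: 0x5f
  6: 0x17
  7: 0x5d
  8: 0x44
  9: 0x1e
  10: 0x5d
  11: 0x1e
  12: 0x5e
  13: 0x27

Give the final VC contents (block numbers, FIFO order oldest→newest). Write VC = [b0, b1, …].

#0 0x5f→b23/s3 MISS; vc=[]
#1 0x5f→b23/s3 L1-HIT; vc=[]
#2 0x5d→b23/s3 L1-HIT; vc=[]
#3 0x5e→b23/s3 L1-HIT; vc=[]
#4 0x5f→b23/s3 L1-HIT; vc=[]
#5 0x5f→b23/s3 L1-HIT; vc=[]
#6 0x17→b5/s1 MISS; vc=[]
#7 0x5d→b23/s3 L1-HIT; vc=[]
#8 0x44→b17/s1 MISS; vc=[5]
#9 0x1e→b7/s3 MISS; vc=[5,23]
#10 0x5d→b23/s3 VC-HIT; vc=[5,7]
#11 0x1e→b7/s3 VC-HIT; vc=[5,23]
#12 0x5e→b23/s3 VC-HIT; vc=[5,7]
#13 0x27→b9/s1 MISS; vc=[5,7,17]

VC = [5, 7, 17]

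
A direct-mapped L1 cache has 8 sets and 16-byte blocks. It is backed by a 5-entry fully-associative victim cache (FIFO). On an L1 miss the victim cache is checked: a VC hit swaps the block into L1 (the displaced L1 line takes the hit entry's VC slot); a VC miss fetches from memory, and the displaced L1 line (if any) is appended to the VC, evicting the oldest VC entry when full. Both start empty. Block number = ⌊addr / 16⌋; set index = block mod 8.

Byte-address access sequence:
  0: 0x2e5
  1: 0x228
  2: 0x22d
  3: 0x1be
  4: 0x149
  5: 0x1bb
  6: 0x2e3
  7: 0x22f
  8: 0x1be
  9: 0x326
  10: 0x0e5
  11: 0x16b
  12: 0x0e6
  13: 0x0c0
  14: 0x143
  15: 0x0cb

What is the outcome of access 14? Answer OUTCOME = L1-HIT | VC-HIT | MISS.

  [0] addr=0x2e5 blk=46 s=6: MISS | VC []
  [1] addr=0x228 blk=34 s=2: MISS | VC []
  [2] addr=0x22d blk=34 s=2: L1-HIT | VC []
  [3] addr=0x1be blk=27 s=3: MISS | VC []
  [4] addr=0x149 blk=20 s=4: MISS | VC []
  [5] addr=0x1bb blk=27 s=3: L1-HIT | VC []
  [6] addr=0x2e3 blk=46 s=6: L1-HIT | VC []
  [7] addr=0x22f blk=34 s=2: L1-HIT | VC []
  [8] addr=0x1be blk=27 s=3: L1-HIT | VC []
  [9] addr=0x326 blk=50 s=2: MISS | VC [34]
  [10] addr=0xe5 blk=14 s=6: MISS | VC [34, 46]
  [11] addr=0x16b blk=22 s=6: MISS | VC [34, 46, 14]
  [12] addr=0xe6 blk=14 s=6: VC-HIT | VC [34, 46, 22]
  [13] addr=0xc0 blk=12 s=4: MISS | VC [34, 46, 22, 20]
  [14] addr=0x143 blk=20 s=4: VC-HIT | VC [34, 46, 22, 12]
  [15] addr=0xcb blk=12 s=4: VC-HIT | VC [34, 46, 22, 20]

OUTCOME = VC-HIT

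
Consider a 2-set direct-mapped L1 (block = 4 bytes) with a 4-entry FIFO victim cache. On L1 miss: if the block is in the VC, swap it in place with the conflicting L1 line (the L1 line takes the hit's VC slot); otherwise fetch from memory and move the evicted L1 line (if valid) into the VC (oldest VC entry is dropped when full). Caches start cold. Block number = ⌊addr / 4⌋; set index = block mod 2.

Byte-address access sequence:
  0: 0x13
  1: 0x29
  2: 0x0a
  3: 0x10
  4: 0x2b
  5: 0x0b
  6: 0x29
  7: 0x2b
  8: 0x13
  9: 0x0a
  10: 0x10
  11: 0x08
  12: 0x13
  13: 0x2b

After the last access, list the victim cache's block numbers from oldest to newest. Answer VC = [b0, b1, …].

  [0] addr=0x13 blk=4 s=0: MISS | VC []
  [1] addr=0x29 blk=10 s=0: MISS | VC [4]
  [2] addr=0xa blk=2 s=0: MISS | VC [4, 10]
  [3] addr=0x10 blk=4 s=0: VC-HIT | VC [2, 10]
  [4] addr=0x2b blk=10 s=0: VC-HIT | VC [2, 4]
  [5] addr=0xb blk=2 s=0: VC-HIT | VC [10, 4]
  [6] addr=0x29 blk=10 s=0: VC-HIT | VC [2, 4]
  [7] addr=0x2b blk=10 s=0: L1-HIT | VC [2, 4]
  [8] addr=0x13 blk=4 s=0: VC-HIT | VC [2, 10]
  [9] addr=0xa blk=2 s=0: VC-HIT | VC [4, 10]
  [10] addr=0x10 blk=4 s=0: VC-HIT | VC [2, 10]
  [11] addr=0x8 blk=2 s=0: VC-HIT | VC [4, 10]
  [12] addr=0x13 blk=4 s=0: VC-HIT | VC [2, 10]
  [13] addr=0x2b blk=10 s=0: VC-HIT | VC [2, 4]

VC = [2, 4]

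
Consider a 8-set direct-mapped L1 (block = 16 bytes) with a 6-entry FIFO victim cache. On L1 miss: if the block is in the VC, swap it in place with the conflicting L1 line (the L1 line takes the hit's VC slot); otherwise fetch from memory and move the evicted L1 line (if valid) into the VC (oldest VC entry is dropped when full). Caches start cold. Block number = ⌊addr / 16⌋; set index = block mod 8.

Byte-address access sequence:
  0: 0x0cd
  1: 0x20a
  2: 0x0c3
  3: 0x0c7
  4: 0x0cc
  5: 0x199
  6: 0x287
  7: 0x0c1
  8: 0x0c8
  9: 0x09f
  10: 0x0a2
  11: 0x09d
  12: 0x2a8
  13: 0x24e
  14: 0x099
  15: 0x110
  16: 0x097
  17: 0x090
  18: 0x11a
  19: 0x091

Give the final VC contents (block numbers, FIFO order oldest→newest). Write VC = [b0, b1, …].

0: 0xcd (blk 12, set 4) → MISS  vc=[]
1: 0x20a (blk 32, set 0) → MISS  vc=[]
2: 0xc3 (blk 12, set 4) → L1-HIT  vc=[]
3: 0xc7 (blk 12, set 4) → L1-HIT  vc=[]
4: 0xcc (blk 12, set 4) → L1-HIT  vc=[]
5: 0x199 (blk 25, set 1) → MISS  vc=[]
6: 0x287 (blk 40, set 0) → MISS  vc=[32]
7: 0xc1 (blk 12, set 4) → L1-HIT  vc=[32]
8: 0xc8 (blk 12, set 4) → L1-HIT  vc=[32]
9: 0x9f (blk 9, set 1) → MISS  vc=[32, 25]
10: 0xa2 (blk 10, set 2) → MISS  vc=[32, 25]
11: 0x9d (blk 9, set 1) → L1-HIT  vc=[32, 25]
12: 0x2a8 (blk 42, set 2) → MISS  vc=[32, 25, 10]
13: 0x24e (blk 36, set 4) → MISS  vc=[32, 25, 10, 12]
14: 0x99 (blk 9, set 1) → L1-HIT  vc=[32, 25, 10, 12]
15: 0x110 (blk 17, set 1) → MISS  vc=[32, 25, 10, 12, 9]
16: 0x97 (blk 9, set 1) → VC-HIT  vc=[32, 25, 10, 12, 17]
17: 0x90 (blk 9, set 1) → L1-HIT  vc=[32, 25, 10, 12, 17]
18: 0x11a (blk 17, set 1) → VC-HIT  vc=[32, 25, 10, 12, 9]
19: 0x91 (blk 9, set 1) → VC-HIT  vc=[32, 25, 10, 12, 17]

VC = [32, 25, 10, 12, 17]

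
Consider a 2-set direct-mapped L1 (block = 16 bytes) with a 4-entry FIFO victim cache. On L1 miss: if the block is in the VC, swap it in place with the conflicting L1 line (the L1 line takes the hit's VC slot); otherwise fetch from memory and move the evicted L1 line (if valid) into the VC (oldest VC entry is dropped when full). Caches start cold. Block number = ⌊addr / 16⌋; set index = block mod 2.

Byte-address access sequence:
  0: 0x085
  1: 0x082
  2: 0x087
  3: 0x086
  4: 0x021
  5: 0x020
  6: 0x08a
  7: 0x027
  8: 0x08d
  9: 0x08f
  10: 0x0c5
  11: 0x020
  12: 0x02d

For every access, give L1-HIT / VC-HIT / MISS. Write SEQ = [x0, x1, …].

SEQ = [MISS, L1-HIT, L1-HIT, L1-HIT, MISS, L1-HIT, VC-HIT, VC-HIT, VC-HIT, L1-HIT, MISS, VC-HIT, L1-HIT]

  [0] addr=0x85 blk=8 s=0: MISS | VC []
  [1] addr=0x82 blk=8 s=0: L1-HIT | VC []
  [2] addr=0x87 blk=8 s=0: L1-HIT | VC []
  [3] addr=0x86 blk=8 s=0: L1-HIT | VC []
  [4] addr=0x21 blk=2 s=0: MISS | VC [8]
  [5] addr=0x20 blk=2 s=0: L1-HIT | VC [8]
  [6] addr=0x8a blk=8 s=0: VC-HIT | VC [2]
  [7] addr=0x27 blk=2 s=0: VC-HIT | VC [8]
  [8] addr=0x8d blk=8 s=0: VC-HIT | VC [2]
  [9] addr=0x8f blk=8 s=0: L1-HIT | VC [2]
  [10] addr=0xc5 blk=12 s=0: MISS | VC [2, 8]
  [11] addr=0x20 blk=2 s=0: VC-HIT | VC [12, 8]
  [12] addr=0x2d blk=2 s=0: L1-HIT | VC [12, 8]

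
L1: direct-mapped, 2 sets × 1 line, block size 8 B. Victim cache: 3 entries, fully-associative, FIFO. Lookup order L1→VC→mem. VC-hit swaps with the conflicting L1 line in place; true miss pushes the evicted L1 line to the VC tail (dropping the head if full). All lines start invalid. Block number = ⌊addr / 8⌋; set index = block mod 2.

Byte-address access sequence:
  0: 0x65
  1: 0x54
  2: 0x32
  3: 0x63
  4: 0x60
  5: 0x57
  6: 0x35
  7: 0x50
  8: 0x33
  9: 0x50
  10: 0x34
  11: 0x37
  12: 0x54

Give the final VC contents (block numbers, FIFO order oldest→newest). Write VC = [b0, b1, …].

#0 0x65→b12/s0 MISS; vc=[]
#1 0x54→b10/s0 MISS; vc=[12]
#2 0x32→b6/s0 MISS; vc=[12,10]
#3 0x63→b12/s0 VC-HIT; vc=[6,10]
#4 0x60→b12/s0 L1-HIT; vc=[6,10]
#5 0x57→b10/s0 VC-HIT; vc=[6,12]
#6 0x35→b6/s0 VC-HIT; vc=[10,12]
#7 0x50→b10/s0 VC-HIT; vc=[6,12]
#8 0x33→b6/s0 VC-HIT; vc=[10,12]
#9 0x50→b10/s0 VC-HIT; vc=[6,12]
#10 0x34→b6/s0 VC-HIT; vc=[10,12]
#11 0x37→b6/s0 L1-HIT; vc=[10,12]
#12 0x54→b10/s0 VC-HIT; vc=[6,12]

VC = [6, 12]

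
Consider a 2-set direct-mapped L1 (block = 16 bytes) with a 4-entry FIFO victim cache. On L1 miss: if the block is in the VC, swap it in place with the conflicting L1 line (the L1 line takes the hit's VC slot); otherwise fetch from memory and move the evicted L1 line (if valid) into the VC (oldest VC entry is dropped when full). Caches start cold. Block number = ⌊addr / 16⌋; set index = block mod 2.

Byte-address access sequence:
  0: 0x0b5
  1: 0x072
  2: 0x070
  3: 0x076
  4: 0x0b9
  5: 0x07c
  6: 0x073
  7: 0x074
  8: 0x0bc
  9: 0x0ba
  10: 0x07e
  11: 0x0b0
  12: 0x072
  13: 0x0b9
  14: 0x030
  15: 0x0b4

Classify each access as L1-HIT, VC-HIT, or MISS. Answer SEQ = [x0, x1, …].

SEQ = [MISS, MISS, L1-HIT, L1-HIT, VC-HIT, VC-HIT, L1-HIT, L1-HIT, VC-HIT, L1-HIT, VC-HIT, VC-HIT, VC-HIT, VC-HIT, MISS, VC-HIT]

#0 0xb5→b11/s1 MISS; vc=[]
#1 0x72→b7/s1 MISS; vc=[11]
#2 0x70→b7/s1 L1-HIT; vc=[11]
#3 0x76→b7/s1 L1-HIT; vc=[11]
#4 0xb9→b11/s1 VC-HIT; vc=[7]
#5 0x7c→b7/s1 VC-HIT; vc=[11]
#6 0x73→b7/s1 L1-HIT; vc=[11]
#7 0x74→b7/s1 L1-HIT; vc=[11]
#8 0xbc→b11/s1 VC-HIT; vc=[7]
#9 0xba→b11/s1 L1-HIT; vc=[7]
#10 0x7e→b7/s1 VC-HIT; vc=[11]
#11 0xb0→b11/s1 VC-HIT; vc=[7]
#12 0x72→b7/s1 VC-HIT; vc=[11]
#13 0xb9→b11/s1 VC-HIT; vc=[7]
#14 0x30→b3/s1 MISS; vc=[7,11]
#15 0xb4→b11/s1 VC-HIT; vc=[7,3]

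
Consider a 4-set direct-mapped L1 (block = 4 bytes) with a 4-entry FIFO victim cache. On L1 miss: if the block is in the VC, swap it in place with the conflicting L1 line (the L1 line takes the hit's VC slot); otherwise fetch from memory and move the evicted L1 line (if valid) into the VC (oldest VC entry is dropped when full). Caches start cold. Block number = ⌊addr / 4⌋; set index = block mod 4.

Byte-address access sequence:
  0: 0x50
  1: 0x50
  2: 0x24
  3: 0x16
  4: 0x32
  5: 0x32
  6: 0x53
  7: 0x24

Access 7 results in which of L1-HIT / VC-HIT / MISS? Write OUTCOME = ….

  [0] addr=0x50 blk=20 s=0: MISS | VC []
  [1] addr=0x50 blk=20 s=0: L1-HIT | VC []
  [2] addr=0x24 blk=9 s=1: MISS | VC []
  [3] addr=0x16 blk=5 s=1: MISS | VC [9]
  [4] addr=0x32 blk=12 s=0: MISS | VC [9, 20]
  [5] addr=0x32 blk=12 s=0: L1-HIT | VC [9, 20]
  [6] addr=0x53 blk=20 s=0: VC-HIT | VC [9, 12]
  [7] addr=0x24 blk=9 s=1: VC-HIT | VC [5, 12]

OUTCOME = VC-HIT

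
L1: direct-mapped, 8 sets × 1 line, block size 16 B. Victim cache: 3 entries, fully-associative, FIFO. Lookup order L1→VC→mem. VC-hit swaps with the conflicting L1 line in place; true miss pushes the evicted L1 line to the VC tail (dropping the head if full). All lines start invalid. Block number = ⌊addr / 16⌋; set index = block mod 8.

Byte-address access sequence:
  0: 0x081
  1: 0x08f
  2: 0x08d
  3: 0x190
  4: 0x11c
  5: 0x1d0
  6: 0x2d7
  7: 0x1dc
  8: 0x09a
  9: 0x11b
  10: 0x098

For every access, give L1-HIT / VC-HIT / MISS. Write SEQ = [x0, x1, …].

0: 0x81 (blk 8, set 0) → MISS  vc=[]
1: 0x8f (blk 8, set 0) → L1-HIT  vc=[]
2: 0x8d (blk 8, set 0) → L1-HIT  vc=[]
3: 0x190 (blk 25, set 1) → MISS  vc=[]
4: 0x11c (blk 17, set 1) → MISS  vc=[25]
5: 0x1d0 (blk 29, set 5) → MISS  vc=[25]
6: 0x2d7 (blk 45, set 5) → MISS  vc=[25, 29]
7: 0x1dc (blk 29, set 5) → VC-HIT  vc=[25, 45]
8: 0x9a (blk 9, set 1) → MISS  vc=[25, 45, 17]
9: 0x11b (blk 17, set 1) → VC-HIT  vc=[25, 45, 9]
10: 0x98 (blk 9, set 1) → VC-HIT  vc=[25, 45, 17]

SEQ = [MISS, L1-HIT, L1-HIT, MISS, MISS, MISS, MISS, VC-HIT, MISS, VC-HIT, VC-HIT]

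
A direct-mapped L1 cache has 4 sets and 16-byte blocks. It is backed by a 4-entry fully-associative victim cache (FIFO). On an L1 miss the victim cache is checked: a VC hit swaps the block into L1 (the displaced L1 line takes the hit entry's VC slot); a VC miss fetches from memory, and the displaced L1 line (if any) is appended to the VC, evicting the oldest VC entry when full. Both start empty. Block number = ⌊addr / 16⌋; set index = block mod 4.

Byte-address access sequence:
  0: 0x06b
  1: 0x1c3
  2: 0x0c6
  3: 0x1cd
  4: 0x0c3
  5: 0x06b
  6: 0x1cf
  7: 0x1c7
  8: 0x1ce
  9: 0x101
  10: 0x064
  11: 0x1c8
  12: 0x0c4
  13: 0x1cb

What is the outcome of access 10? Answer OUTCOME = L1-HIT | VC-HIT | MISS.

OUTCOME = L1-HIT

0: 0x6b (blk 6, set 2) → MISS  vc=[]
1: 0x1c3 (blk 28, set 0) → MISS  vc=[]
2: 0xc6 (blk 12, set 0) → MISS  vc=[28]
3: 0x1cd (blk 28, set 0) → VC-HIT  vc=[12]
4: 0xc3 (blk 12, set 0) → VC-HIT  vc=[28]
5: 0x6b (blk 6, set 2) → L1-HIT  vc=[28]
6: 0x1cf (blk 28, set 0) → VC-HIT  vc=[12]
7: 0x1c7 (blk 28, set 0) → L1-HIT  vc=[12]
8: 0x1ce (blk 28, set 0) → L1-HIT  vc=[12]
9: 0x101 (blk 16, set 0) → MISS  vc=[12, 28]
10: 0x64 (blk 6, set 2) → L1-HIT  vc=[12, 28]
11: 0x1c8 (blk 28, set 0) → VC-HIT  vc=[12, 16]
12: 0xc4 (blk 12, set 0) → VC-HIT  vc=[28, 16]
13: 0x1cb (blk 28, set 0) → VC-HIT  vc=[12, 16]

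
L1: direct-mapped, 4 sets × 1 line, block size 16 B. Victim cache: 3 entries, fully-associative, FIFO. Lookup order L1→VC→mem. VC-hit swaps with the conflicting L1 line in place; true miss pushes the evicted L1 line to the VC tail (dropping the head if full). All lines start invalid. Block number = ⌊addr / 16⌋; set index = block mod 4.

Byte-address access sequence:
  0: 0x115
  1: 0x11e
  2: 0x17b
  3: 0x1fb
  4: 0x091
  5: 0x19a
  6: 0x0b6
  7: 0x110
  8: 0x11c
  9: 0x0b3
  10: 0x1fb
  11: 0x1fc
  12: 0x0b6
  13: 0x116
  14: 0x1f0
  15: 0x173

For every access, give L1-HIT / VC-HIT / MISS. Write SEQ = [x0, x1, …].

  [0] addr=0x115 blk=17 s=1: MISS | VC []
  [1] addr=0x11e blk=17 s=1: L1-HIT | VC []
  [2] addr=0x17b blk=23 s=3: MISS | VC []
  [3] addr=0x1fb blk=31 s=3: MISS | VC [23]
  [4] addr=0x91 blk=9 s=1: MISS | VC [23, 17]
  [5] addr=0x19a blk=25 s=1: MISS | VC [23, 17, 9]
  [6] addr=0xb6 blk=11 s=3: MISS | VC [17, 9, 31]
  [7] addr=0x110 blk=17 s=1: VC-HIT | VC [25, 9, 31]
  [8] addr=0x11c blk=17 s=1: L1-HIT | VC [25, 9, 31]
  [9] addr=0xb3 blk=11 s=3: L1-HIT | VC [25, 9, 31]
  [10] addr=0x1fb blk=31 s=3: VC-HIT | VC [25, 9, 11]
  [11] addr=0x1fc blk=31 s=3: L1-HIT | VC [25, 9, 11]
  [12] addr=0xb6 blk=11 s=3: VC-HIT | VC [25, 9, 31]
  [13] addr=0x116 blk=17 s=1: L1-HIT | VC [25, 9, 31]
  [14] addr=0x1f0 blk=31 s=3: VC-HIT | VC [25, 9, 11]
  [15] addr=0x173 blk=23 s=3: MISS | VC [9, 11, 31]

SEQ = [MISS, L1-HIT, MISS, MISS, MISS, MISS, MISS, VC-HIT, L1-HIT, L1-HIT, VC-HIT, L1-HIT, VC-HIT, L1-HIT, VC-HIT, MISS]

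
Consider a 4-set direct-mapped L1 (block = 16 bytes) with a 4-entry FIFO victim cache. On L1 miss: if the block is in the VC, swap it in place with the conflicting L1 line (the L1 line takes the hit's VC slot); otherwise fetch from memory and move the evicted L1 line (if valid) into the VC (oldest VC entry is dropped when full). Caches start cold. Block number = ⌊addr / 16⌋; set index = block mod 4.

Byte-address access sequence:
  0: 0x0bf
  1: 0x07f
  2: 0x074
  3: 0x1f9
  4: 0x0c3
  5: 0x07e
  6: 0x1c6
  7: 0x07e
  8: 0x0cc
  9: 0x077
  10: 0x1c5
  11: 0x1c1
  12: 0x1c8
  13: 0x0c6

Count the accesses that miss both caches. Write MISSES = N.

MISSES = 5

  [0] addr=0xbf blk=11 s=3: MISS | VC []
  [1] addr=0x7f blk=7 s=3: MISS | VC [11]
  [2] addr=0x74 blk=7 s=3: L1-HIT | VC [11]
  [3] addr=0x1f9 blk=31 s=3: MISS | VC [11, 7]
  [4] addr=0xc3 blk=12 s=0: MISS | VC [11, 7]
  [5] addr=0x7e blk=7 s=3: VC-HIT | VC [11, 31]
  [6] addr=0x1c6 blk=28 s=0: MISS | VC [11, 31, 12]
  [7] addr=0x7e blk=7 s=3: L1-HIT | VC [11, 31, 12]
  [8] addr=0xcc blk=12 s=0: VC-HIT | VC [11, 31, 28]
  [9] addr=0x77 blk=7 s=3: L1-HIT | VC [11, 31, 28]
  [10] addr=0x1c5 blk=28 s=0: VC-HIT | VC [11, 31, 12]
  [11] addr=0x1c1 blk=28 s=0: L1-HIT | VC [11, 31, 12]
  [12] addr=0x1c8 blk=28 s=0: L1-HIT | VC [11, 31, 12]
  [13] addr=0xc6 blk=12 s=0: VC-HIT | VC [11, 31, 28]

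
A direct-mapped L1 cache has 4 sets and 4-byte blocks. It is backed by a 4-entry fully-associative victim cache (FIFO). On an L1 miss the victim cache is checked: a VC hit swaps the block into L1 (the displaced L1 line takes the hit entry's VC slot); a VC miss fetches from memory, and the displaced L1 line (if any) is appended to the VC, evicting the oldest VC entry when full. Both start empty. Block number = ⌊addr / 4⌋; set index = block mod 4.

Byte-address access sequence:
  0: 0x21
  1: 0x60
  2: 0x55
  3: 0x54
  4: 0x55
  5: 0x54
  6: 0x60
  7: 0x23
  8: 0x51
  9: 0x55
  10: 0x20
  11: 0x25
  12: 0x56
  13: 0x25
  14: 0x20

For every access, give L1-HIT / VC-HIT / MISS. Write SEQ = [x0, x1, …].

SEQ = [MISS, MISS, MISS, L1-HIT, L1-HIT, L1-HIT, L1-HIT, VC-HIT, MISS, L1-HIT, VC-HIT, MISS, VC-HIT, VC-HIT, L1-HIT]

#0 0x21→b8/s0 MISS; vc=[]
#1 0x60→b24/s0 MISS; vc=[8]
#2 0x55→b21/s1 MISS; vc=[8]
#3 0x54→b21/s1 L1-HIT; vc=[8]
#4 0x55→b21/s1 L1-HIT; vc=[8]
#5 0x54→b21/s1 L1-HIT; vc=[8]
#6 0x60→b24/s0 L1-HIT; vc=[8]
#7 0x23→b8/s0 VC-HIT; vc=[24]
#8 0x51→b20/s0 MISS; vc=[24,8]
#9 0x55→b21/s1 L1-HIT; vc=[24,8]
#10 0x20→b8/s0 VC-HIT; vc=[24,20]
#11 0x25→b9/s1 MISS; vc=[24,20,21]
#12 0x56→b21/s1 VC-HIT; vc=[24,20,9]
#13 0x25→b9/s1 VC-HIT; vc=[24,20,21]
#14 0x20→b8/s0 L1-HIT; vc=[24,20,21]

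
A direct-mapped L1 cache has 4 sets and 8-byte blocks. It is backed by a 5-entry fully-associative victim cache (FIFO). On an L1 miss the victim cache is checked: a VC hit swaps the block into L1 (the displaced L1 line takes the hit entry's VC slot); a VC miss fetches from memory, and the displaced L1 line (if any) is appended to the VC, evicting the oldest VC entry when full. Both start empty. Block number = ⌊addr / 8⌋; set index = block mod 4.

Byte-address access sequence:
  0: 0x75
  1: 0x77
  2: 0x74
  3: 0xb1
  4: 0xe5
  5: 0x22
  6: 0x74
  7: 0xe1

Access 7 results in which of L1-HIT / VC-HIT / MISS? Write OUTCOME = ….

OUTCOME = VC-HIT

#0 0x75→b14/s2 MISS; vc=[]
#1 0x77→b14/s2 L1-HIT; vc=[]
#2 0x74→b14/s2 L1-HIT; vc=[]
#3 0xb1→b22/s2 MISS; vc=[14]
#4 0xe5→b28/s0 MISS; vc=[14]
#5 0x22→b4/s0 MISS; vc=[14,28]
#6 0x74→b14/s2 VC-HIT; vc=[22,28]
#7 0xe1→b28/s0 VC-HIT; vc=[22,4]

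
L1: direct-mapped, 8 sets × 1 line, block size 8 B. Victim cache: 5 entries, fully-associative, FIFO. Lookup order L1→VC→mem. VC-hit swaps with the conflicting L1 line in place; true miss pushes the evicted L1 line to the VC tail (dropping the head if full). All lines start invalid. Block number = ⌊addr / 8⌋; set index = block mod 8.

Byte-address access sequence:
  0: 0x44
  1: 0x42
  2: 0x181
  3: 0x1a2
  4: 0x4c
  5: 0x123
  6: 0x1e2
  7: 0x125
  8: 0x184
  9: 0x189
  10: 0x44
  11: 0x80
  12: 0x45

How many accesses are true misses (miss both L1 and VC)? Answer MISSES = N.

  [0] addr=0x44 blk=8 s=0: MISS | VC []
  [1] addr=0x42 blk=8 s=0: L1-HIT | VC []
  [2] addr=0x181 blk=48 s=0: MISS | VC [8]
  [3] addr=0x1a2 blk=52 s=4: MISS | VC [8]
  [4] addr=0x4c blk=9 s=1: MISS | VC [8]
  [5] addr=0x123 blk=36 s=4: MISS | VC [8, 52]
  [6] addr=0x1e2 blk=60 s=4: MISS | VC [8, 52, 36]
  [7] addr=0x125 blk=36 s=4: VC-HIT | VC [8, 52, 60]
  [8] addr=0x184 blk=48 s=0: L1-HIT | VC [8, 52, 60]
  [9] addr=0x189 blk=49 s=1: MISS | VC [8, 52, 60, 9]
  [10] addr=0x44 blk=8 s=0: VC-HIT | VC [48, 52, 60, 9]
  [11] addr=0x80 blk=16 s=0: MISS | VC [48, 52, 60, 9, 8]
  [12] addr=0x45 blk=8 s=0: VC-HIT | VC [48, 52, 60, 9, 16]

MISSES = 8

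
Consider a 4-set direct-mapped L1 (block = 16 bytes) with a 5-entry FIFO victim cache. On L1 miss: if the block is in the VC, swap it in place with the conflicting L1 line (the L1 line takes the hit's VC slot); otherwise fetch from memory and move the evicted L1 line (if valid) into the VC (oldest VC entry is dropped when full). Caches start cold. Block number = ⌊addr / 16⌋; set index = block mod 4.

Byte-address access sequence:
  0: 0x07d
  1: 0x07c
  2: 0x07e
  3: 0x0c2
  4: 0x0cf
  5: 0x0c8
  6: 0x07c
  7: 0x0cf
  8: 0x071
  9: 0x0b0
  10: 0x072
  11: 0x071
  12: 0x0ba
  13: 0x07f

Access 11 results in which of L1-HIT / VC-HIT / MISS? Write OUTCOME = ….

#0 0x7d→b7/s3 MISS; vc=[]
#1 0x7c→b7/s3 L1-HIT; vc=[]
#2 0x7e→b7/s3 L1-HIT; vc=[]
#3 0xc2→b12/s0 MISS; vc=[]
#4 0xcf→b12/s0 L1-HIT; vc=[]
#5 0xc8→b12/s0 L1-HIT; vc=[]
#6 0x7c→b7/s3 L1-HIT; vc=[]
#7 0xcf→b12/s0 L1-HIT; vc=[]
#8 0x71→b7/s3 L1-HIT; vc=[]
#9 0xb0→b11/s3 MISS; vc=[7]
#10 0x72→b7/s3 VC-HIT; vc=[11]
#11 0x71→b7/s3 L1-HIT; vc=[11]
#12 0xba→b11/s3 VC-HIT; vc=[7]
#13 0x7f→b7/s3 VC-HIT; vc=[11]

OUTCOME = L1-HIT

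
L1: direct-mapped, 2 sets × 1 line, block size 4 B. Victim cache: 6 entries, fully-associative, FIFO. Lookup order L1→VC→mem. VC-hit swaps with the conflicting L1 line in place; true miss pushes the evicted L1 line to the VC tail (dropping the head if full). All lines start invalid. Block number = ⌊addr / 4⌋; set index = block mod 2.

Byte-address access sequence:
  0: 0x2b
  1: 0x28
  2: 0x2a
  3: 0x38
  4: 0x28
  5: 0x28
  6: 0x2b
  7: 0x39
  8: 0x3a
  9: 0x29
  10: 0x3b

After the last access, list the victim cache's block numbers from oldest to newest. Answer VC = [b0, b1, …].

#0 0x2b→b10/s0 MISS; vc=[]
#1 0x28→b10/s0 L1-HIT; vc=[]
#2 0x2a→b10/s0 L1-HIT; vc=[]
#3 0x38→b14/s0 MISS; vc=[10]
#4 0x28→b10/s0 VC-HIT; vc=[14]
#5 0x28→b10/s0 L1-HIT; vc=[14]
#6 0x2b→b10/s0 L1-HIT; vc=[14]
#7 0x39→b14/s0 VC-HIT; vc=[10]
#8 0x3a→b14/s0 L1-HIT; vc=[10]
#9 0x29→b10/s0 VC-HIT; vc=[14]
#10 0x3b→b14/s0 VC-HIT; vc=[10]

VC = [10]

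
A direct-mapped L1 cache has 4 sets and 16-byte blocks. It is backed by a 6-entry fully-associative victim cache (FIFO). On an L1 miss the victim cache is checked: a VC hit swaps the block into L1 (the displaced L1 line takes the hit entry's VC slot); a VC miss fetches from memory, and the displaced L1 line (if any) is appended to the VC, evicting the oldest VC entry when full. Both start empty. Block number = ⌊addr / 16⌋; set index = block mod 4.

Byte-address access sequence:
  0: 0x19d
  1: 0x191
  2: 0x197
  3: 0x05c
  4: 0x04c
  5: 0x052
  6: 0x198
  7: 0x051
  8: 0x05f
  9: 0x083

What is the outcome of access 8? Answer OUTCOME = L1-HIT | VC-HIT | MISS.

OUTCOME = L1-HIT

#0 0x19d→b25/s1 MISS; vc=[]
#1 0x191→b25/s1 L1-HIT; vc=[]
#2 0x197→b25/s1 L1-HIT; vc=[]
#3 0x5c→b5/s1 MISS; vc=[25]
#4 0x4c→b4/s0 MISS; vc=[25]
#5 0x52→b5/s1 L1-HIT; vc=[25]
#6 0x198→b25/s1 VC-HIT; vc=[5]
#7 0x51→b5/s1 VC-HIT; vc=[25]
#8 0x5f→b5/s1 L1-HIT; vc=[25]
#9 0x83→b8/s0 MISS; vc=[25,4]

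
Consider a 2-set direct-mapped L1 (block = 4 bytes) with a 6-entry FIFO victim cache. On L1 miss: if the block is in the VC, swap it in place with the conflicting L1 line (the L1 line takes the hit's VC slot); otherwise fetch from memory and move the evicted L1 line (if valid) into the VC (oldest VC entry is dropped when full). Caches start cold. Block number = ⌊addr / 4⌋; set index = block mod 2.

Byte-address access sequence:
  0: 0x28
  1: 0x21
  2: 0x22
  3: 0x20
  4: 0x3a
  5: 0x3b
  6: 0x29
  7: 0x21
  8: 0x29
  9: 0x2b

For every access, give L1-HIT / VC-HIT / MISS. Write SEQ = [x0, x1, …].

  [0] addr=0x28 blk=10 s=0: MISS | VC []
  [1] addr=0x21 blk=8 s=0: MISS | VC [10]
  [2] addr=0x22 blk=8 s=0: L1-HIT | VC [10]
  [3] addr=0x20 blk=8 s=0: L1-HIT | VC [10]
  [4] addr=0x3a blk=14 s=0: MISS | VC [10, 8]
  [5] addr=0x3b blk=14 s=0: L1-HIT | VC [10, 8]
  [6] addr=0x29 blk=10 s=0: VC-HIT | VC [14, 8]
  [7] addr=0x21 blk=8 s=0: VC-HIT | VC [14, 10]
  [8] addr=0x29 blk=10 s=0: VC-HIT | VC [14, 8]
  [9] addr=0x2b blk=10 s=0: L1-HIT | VC [14, 8]

SEQ = [MISS, MISS, L1-HIT, L1-HIT, MISS, L1-HIT, VC-HIT, VC-HIT, VC-HIT, L1-HIT]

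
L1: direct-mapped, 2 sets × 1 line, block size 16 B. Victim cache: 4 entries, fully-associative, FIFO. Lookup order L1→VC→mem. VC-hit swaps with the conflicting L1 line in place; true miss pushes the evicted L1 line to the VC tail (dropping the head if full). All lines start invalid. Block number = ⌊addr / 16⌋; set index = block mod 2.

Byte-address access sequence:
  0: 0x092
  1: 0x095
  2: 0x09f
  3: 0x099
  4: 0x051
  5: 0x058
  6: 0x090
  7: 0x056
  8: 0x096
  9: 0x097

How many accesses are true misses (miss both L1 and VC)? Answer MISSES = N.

MISSES = 2

  [0] addr=0x92 blk=9 s=1: MISS | VC []
  [1] addr=0x95 blk=9 s=1: L1-HIT | VC []
  [2] addr=0x9f blk=9 s=1: L1-HIT | VC []
  [3] addr=0x99 blk=9 s=1: L1-HIT | VC []
  [4] addr=0x51 blk=5 s=1: MISS | VC [9]
  [5] addr=0x58 blk=5 s=1: L1-HIT | VC [9]
  [6] addr=0x90 blk=9 s=1: VC-HIT | VC [5]
  [7] addr=0x56 blk=5 s=1: VC-HIT | VC [9]
  [8] addr=0x96 blk=9 s=1: VC-HIT | VC [5]
  [9] addr=0x97 blk=9 s=1: L1-HIT | VC [5]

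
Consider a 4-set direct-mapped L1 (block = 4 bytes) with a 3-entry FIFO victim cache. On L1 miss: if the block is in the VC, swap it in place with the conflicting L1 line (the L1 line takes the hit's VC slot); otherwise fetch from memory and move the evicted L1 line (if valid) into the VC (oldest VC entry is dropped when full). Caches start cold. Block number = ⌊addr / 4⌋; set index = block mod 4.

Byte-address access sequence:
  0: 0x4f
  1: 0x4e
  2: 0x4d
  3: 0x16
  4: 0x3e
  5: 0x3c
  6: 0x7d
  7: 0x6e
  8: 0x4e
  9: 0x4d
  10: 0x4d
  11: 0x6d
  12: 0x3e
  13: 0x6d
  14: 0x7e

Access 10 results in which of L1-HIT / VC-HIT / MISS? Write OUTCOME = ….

OUTCOME = L1-HIT

0: 0x4f (blk 19, set 3) → MISS  vc=[]
1: 0x4e (blk 19, set 3) → L1-HIT  vc=[]
2: 0x4d (blk 19, set 3) → L1-HIT  vc=[]
3: 0x16 (blk 5, set 1) → MISS  vc=[]
4: 0x3e (blk 15, set 3) → MISS  vc=[19]
5: 0x3c (blk 15, set 3) → L1-HIT  vc=[19]
6: 0x7d (blk 31, set 3) → MISS  vc=[19, 15]
7: 0x6e (blk 27, set 3) → MISS  vc=[19, 15, 31]
8: 0x4e (blk 19, set 3) → VC-HIT  vc=[27, 15, 31]
9: 0x4d (blk 19, set 3) → L1-HIT  vc=[27, 15, 31]
10: 0x4d (blk 19, set 3) → L1-HIT  vc=[27, 15, 31]
11: 0x6d (blk 27, set 3) → VC-HIT  vc=[19, 15, 31]
12: 0x3e (blk 15, set 3) → VC-HIT  vc=[19, 27, 31]
13: 0x6d (blk 27, set 3) → VC-HIT  vc=[19, 15, 31]
14: 0x7e (blk 31, set 3) → VC-HIT  vc=[19, 15, 27]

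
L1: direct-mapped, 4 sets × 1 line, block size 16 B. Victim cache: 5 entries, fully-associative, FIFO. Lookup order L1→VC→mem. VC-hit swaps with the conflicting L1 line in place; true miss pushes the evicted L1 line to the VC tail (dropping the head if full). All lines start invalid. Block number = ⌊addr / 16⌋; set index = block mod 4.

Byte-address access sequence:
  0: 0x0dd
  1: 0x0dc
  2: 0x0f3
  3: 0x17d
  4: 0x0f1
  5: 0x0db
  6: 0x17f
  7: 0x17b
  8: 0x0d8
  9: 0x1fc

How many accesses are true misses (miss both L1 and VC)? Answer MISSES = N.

  [0] addr=0xdd blk=13 s=1: MISS | VC []
  [1] addr=0xdc blk=13 s=1: L1-HIT | VC []
  [2] addr=0xf3 blk=15 s=3: MISS | VC []
  [3] addr=0x17d blk=23 s=3: MISS | VC [15]
  [4] addr=0xf1 blk=15 s=3: VC-HIT | VC [23]
  [5] addr=0xdb blk=13 s=1: L1-HIT | VC [23]
  [6] addr=0x17f blk=23 s=3: VC-HIT | VC [15]
  [7] addr=0x17b blk=23 s=3: L1-HIT | VC [15]
  [8] addr=0xd8 blk=13 s=1: L1-HIT | VC [15]
  [9] addr=0x1fc blk=31 s=3: MISS | VC [15, 23]

MISSES = 4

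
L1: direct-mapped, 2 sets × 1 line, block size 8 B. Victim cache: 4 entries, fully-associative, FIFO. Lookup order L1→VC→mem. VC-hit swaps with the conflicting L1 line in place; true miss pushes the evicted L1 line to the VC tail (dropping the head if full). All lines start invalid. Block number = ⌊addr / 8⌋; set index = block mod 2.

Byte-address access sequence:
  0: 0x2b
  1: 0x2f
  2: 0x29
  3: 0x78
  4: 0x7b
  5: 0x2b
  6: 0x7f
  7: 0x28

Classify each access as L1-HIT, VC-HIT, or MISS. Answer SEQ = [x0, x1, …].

SEQ = [MISS, L1-HIT, L1-HIT, MISS, L1-HIT, VC-HIT, VC-HIT, VC-HIT]

0: 0x2b (blk 5, set 1) → MISS  vc=[]
1: 0x2f (blk 5, set 1) → L1-HIT  vc=[]
2: 0x29 (blk 5, set 1) → L1-HIT  vc=[]
3: 0x78 (blk 15, set 1) → MISS  vc=[5]
4: 0x7b (blk 15, set 1) → L1-HIT  vc=[5]
5: 0x2b (blk 5, set 1) → VC-HIT  vc=[15]
6: 0x7f (blk 15, set 1) → VC-HIT  vc=[5]
7: 0x28 (blk 5, set 1) → VC-HIT  vc=[15]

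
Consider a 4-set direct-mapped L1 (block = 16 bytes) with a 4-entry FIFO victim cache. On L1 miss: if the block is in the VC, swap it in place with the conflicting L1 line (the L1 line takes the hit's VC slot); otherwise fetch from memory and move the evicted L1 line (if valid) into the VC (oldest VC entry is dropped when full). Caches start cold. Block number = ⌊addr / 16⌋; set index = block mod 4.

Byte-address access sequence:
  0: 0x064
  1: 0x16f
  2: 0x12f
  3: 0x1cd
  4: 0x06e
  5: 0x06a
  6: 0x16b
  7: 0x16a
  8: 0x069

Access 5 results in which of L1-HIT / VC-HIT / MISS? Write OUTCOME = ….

OUTCOME = L1-HIT

0: 0x64 (blk 6, set 2) → MISS  vc=[]
1: 0x16f (blk 22, set 2) → MISS  vc=[6]
2: 0x12f (blk 18, set 2) → MISS  vc=[6, 22]
3: 0x1cd (blk 28, set 0) → MISS  vc=[6, 22]
4: 0x6e (blk 6, set 2) → VC-HIT  vc=[18, 22]
5: 0x6a (blk 6, set 2) → L1-HIT  vc=[18, 22]
6: 0x16b (blk 22, set 2) → VC-HIT  vc=[18, 6]
7: 0x16a (blk 22, set 2) → L1-HIT  vc=[18, 6]
8: 0x69 (blk 6, set 2) → VC-HIT  vc=[18, 22]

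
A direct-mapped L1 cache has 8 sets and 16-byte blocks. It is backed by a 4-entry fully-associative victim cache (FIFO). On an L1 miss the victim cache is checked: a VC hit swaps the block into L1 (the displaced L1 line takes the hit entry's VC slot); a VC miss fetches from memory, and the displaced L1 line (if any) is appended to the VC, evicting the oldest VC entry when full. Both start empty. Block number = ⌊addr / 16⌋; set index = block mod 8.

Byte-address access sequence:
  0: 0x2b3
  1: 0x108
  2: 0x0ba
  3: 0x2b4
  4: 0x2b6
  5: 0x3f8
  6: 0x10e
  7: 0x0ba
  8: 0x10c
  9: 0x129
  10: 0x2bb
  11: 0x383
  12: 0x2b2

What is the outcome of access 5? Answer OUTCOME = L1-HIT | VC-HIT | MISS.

  [0] addr=0x2b3 blk=43 s=3: MISS | VC []
  [1] addr=0x108 blk=16 s=0: MISS | VC []
  [2] addr=0xba blk=11 s=3: MISS | VC [43]
  [3] addr=0x2b4 blk=43 s=3: VC-HIT | VC [11]
  [4] addr=0x2b6 blk=43 s=3: L1-HIT | VC [11]
  [5] addr=0x3f8 blk=63 s=7: MISS | VC [11]
  [6] addr=0x10e blk=16 s=0: L1-HIT | VC [11]
  [7] addr=0xba blk=11 s=3: VC-HIT | VC [43]
  [8] addr=0x10c blk=16 s=0: L1-HIT | VC [43]
  [9] addr=0x129 blk=18 s=2: MISS | VC [43]
  [10] addr=0x2bb blk=43 s=3: VC-HIT | VC [11]
  [11] addr=0x383 blk=56 s=0: MISS | VC [11, 16]
  [12] addr=0x2b2 blk=43 s=3: L1-HIT | VC [11, 16]

OUTCOME = MISS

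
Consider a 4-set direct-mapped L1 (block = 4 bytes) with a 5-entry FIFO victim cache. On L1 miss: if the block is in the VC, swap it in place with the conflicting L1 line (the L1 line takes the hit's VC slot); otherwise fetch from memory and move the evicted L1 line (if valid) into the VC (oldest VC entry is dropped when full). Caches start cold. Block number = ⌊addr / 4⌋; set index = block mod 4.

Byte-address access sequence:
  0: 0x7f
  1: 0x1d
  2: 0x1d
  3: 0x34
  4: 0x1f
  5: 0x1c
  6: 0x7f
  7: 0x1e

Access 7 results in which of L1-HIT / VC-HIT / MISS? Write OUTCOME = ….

#0 0x7f→b31/s3 MISS; vc=[]
#1 0x1d→b7/s3 MISS; vc=[31]
#2 0x1d→b7/s3 L1-HIT; vc=[31]
#3 0x34→b13/s1 MISS; vc=[31]
#4 0x1f→b7/s3 L1-HIT; vc=[31]
#5 0x1c→b7/s3 L1-HIT; vc=[31]
#6 0x7f→b31/s3 VC-HIT; vc=[7]
#7 0x1e→b7/s3 VC-HIT; vc=[31]

OUTCOME = VC-HIT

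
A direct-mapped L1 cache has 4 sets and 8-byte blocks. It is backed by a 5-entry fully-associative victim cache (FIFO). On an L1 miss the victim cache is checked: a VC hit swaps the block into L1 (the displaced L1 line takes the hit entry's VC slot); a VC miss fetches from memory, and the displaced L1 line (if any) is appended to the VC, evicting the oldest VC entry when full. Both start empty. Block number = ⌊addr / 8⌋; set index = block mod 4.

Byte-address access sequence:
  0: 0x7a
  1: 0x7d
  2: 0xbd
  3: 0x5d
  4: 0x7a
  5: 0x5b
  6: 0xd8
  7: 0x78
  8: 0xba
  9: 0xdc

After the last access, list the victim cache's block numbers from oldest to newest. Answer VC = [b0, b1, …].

VC = [23, 15, 11]

0: 0x7a (blk 15, set 3) → MISS  vc=[]
1: 0x7d (blk 15, set 3) → L1-HIT  vc=[]
2: 0xbd (blk 23, set 3) → MISS  vc=[15]
3: 0x5d (blk 11, set 3) → MISS  vc=[15, 23]
4: 0x7a (blk 15, set 3) → VC-HIT  vc=[11, 23]
5: 0x5b (blk 11, set 3) → VC-HIT  vc=[15, 23]
6: 0xd8 (blk 27, set 3) → MISS  vc=[15, 23, 11]
7: 0x78 (blk 15, set 3) → VC-HIT  vc=[27, 23, 11]
8: 0xba (blk 23, set 3) → VC-HIT  vc=[27, 15, 11]
9: 0xdc (blk 27, set 3) → VC-HIT  vc=[23, 15, 11]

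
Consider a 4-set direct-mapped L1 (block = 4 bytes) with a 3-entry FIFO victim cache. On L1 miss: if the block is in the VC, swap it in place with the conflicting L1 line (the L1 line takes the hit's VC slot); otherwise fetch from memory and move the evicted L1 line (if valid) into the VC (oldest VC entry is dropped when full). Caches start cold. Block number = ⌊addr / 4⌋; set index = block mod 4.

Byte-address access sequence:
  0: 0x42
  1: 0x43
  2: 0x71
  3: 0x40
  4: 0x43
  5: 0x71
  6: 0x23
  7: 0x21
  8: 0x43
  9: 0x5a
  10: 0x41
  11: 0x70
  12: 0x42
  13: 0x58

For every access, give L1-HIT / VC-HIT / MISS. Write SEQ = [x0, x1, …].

0: 0x42 (blk 16, set 0) → MISS  vc=[]
1: 0x43 (blk 16, set 0) → L1-HIT  vc=[]
2: 0x71 (blk 28, set 0) → MISS  vc=[16]
3: 0x40 (blk 16, set 0) → VC-HIT  vc=[28]
4: 0x43 (blk 16, set 0) → L1-HIT  vc=[28]
5: 0x71 (blk 28, set 0) → VC-HIT  vc=[16]
6: 0x23 (blk 8, set 0) → MISS  vc=[16, 28]
7: 0x21 (blk 8, set 0) → L1-HIT  vc=[16, 28]
8: 0x43 (blk 16, set 0) → VC-HIT  vc=[8, 28]
9: 0x5a (blk 22, set 2) → MISS  vc=[8, 28]
10: 0x41 (blk 16, set 0) → L1-HIT  vc=[8, 28]
11: 0x70 (blk 28, set 0) → VC-HIT  vc=[8, 16]
12: 0x42 (blk 16, set 0) → VC-HIT  vc=[8, 28]
13: 0x58 (blk 22, set 2) → L1-HIT  vc=[8, 28]

SEQ = [MISS, L1-HIT, MISS, VC-HIT, L1-HIT, VC-HIT, MISS, L1-HIT, VC-HIT, MISS, L1-HIT, VC-HIT, VC-HIT, L1-HIT]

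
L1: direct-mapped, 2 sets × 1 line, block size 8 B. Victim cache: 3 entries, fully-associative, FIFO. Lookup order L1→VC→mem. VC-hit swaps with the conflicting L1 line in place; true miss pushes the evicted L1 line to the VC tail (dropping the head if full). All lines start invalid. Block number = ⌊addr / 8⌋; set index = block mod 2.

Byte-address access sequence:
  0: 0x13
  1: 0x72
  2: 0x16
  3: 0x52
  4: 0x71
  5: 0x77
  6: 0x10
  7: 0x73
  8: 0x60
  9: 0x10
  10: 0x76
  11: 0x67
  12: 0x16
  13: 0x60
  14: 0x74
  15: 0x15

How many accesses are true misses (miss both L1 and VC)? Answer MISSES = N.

MISSES = 4

0: 0x13 (blk 2, set 0) → MISS  vc=[]
1: 0x72 (blk 14, set 0) → MISS  vc=[2]
2: 0x16 (blk 2, set 0) → VC-HIT  vc=[14]
3: 0x52 (blk 10, set 0) → MISS  vc=[14, 2]
4: 0x71 (blk 14, set 0) → VC-HIT  vc=[10, 2]
5: 0x77 (blk 14, set 0) → L1-HIT  vc=[10, 2]
6: 0x10 (blk 2, set 0) → VC-HIT  vc=[10, 14]
7: 0x73 (blk 14, set 0) → VC-HIT  vc=[10, 2]
8: 0x60 (blk 12, set 0) → MISS  vc=[10, 2, 14]
9: 0x10 (blk 2, set 0) → VC-HIT  vc=[10, 12, 14]
10: 0x76 (blk 14, set 0) → VC-HIT  vc=[10, 12, 2]
11: 0x67 (blk 12, set 0) → VC-HIT  vc=[10, 14, 2]
12: 0x16 (blk 2, set 0) → VC-HIT  vc=[10, 14, 12]
13: 0x60 (blk 12, set 0) → VC-HIT  vc=[10, 14, 2]
14: 0x74 (blk 14, set 0) → VC-HIT  vc=[10, 12, 2]
15: 0x15 (blk 2, set 0) → VC-HIT  vc=[10, 12, 14]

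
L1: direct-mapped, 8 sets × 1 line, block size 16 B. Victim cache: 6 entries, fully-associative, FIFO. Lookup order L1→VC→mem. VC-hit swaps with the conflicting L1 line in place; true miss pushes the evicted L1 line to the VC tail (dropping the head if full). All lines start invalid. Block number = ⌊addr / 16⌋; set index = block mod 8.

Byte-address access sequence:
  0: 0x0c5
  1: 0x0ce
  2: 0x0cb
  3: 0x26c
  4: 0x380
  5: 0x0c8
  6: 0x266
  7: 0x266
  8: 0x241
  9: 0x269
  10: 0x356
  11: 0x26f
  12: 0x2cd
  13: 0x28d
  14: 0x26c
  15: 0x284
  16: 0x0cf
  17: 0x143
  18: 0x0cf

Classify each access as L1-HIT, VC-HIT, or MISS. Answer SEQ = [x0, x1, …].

0: 0xc5 (blk 12, set 4) → MISS  vc=[]
1: 0xce (blk 12, set 4) → L1-HIT  vc=[]
2: 0xcb (blk 12, set 4) → L1-HIT  vc=[]
3: 0x26c (blk 38, set 6) → MISS  vc=[]
4: 0x380 (blk 56, set 0) → MISS  vc=[]
5: 0xc8 (blk 12, set 4) → L1-HIT  vc=[]
6: 0x266 (blk 38, set 6) → L1-HIT  vc=[]
7: 0x266 (blk 38, set 6) → L1-HIT  vc=[]
8: 0x241 (blk 36, set 4) → MISS  vc=[12]
9: 0x269 (blk 38, set 6) → L1-HIT  vc=[12]
10: 0x356 (blk 53, set 5) → MISS  vc=[12]
11: 0x26f (blk 38, set 6) → L1-HIT  vc=[12]
12: 0x2cd (blk 44, set 4) → MISS  vc=[12, 36]
13: 0x28d (blk 40, set 0) → MISS  vc=[12, 36, 56]
14: 0x26c (blk 38, set 6) → L1-HIT  vc=[12, 36, 56]
15: 0x284 (blk 40, set 0) → L1-HIT  vc=[12, 36, 56]
16: 0xcf (blk 12, set 4) → VC-HIT  vc=[44, 36, 56]
17: 0x143 (blk 20, set 4) → MISS  vc=[44, 36, 56, 12]
18: 0xcf (blk 12, set 4) → VC-HIT  vc=[44, 36, 56, 20]

SEQ = [MISS, L1-HIT, L1-HIT, MISS, MISS, L1-HIT, L1-HIT, L1-HIT, MISS, L1-HIT, MISS, L1-HIT, MISS, MISS, L1-HIT, L1-HIT, VC-HIT, MISS, VC-HIT]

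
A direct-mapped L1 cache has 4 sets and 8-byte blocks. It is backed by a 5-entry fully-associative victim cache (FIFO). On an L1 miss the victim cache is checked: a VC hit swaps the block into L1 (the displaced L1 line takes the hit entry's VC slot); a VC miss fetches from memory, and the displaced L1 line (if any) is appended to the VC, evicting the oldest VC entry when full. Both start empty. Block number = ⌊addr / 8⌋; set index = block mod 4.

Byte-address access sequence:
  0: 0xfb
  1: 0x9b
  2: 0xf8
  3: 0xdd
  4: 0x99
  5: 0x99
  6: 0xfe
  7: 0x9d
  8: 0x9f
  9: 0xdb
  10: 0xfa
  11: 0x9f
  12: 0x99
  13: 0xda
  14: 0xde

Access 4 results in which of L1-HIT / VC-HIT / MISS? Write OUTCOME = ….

OUTCOME = VC-HIT

0: 0xfb (blk 31, set 3) → MISS  vc=[]
1: 0x9b (blk 19, set 3) → MISS  vc=[31]
2: 0xf8 (blk 31, set 3) → VC-HIT  vc=[19]
3: 0xdd (blk 27, set 3) → MISS  vc=[19, 31]
4: 0x99 (blk 19, set 3) → VC-HIT  vc=[27, 31]
5: 0x99 (blk 19, set 3) → L1-HIT  vc=[27, 31]
6: 0xfe (blk 31, set 3) → VC-HIT  vc=[27, 19]
7: 0x9d (blk 19, set 3) → VC-HIT  vc=[27, 31]
8: 0x9f (blk 19, set 3) → L1-HIT  vc=[27, 31]
9: 0xdb (blk 27, set 3) → VC-HIT  vc=[19, 31]
10: 0xfa (blk 31, set 3) → VC-HIT  vc=[19, 27]
11: 0x9f (blk 19, set 3) → VC-HIT  vc=[31, 27]
12: 0x99 (blk 19, set 3) → L1-HIT  vc=[31, 27]
13: 0xda (blk 27, set 3) → VC-HIT  vc=[31, 19]
14: 0xde (blk 27, set 3) → L1-HIT  vc=[31, 19]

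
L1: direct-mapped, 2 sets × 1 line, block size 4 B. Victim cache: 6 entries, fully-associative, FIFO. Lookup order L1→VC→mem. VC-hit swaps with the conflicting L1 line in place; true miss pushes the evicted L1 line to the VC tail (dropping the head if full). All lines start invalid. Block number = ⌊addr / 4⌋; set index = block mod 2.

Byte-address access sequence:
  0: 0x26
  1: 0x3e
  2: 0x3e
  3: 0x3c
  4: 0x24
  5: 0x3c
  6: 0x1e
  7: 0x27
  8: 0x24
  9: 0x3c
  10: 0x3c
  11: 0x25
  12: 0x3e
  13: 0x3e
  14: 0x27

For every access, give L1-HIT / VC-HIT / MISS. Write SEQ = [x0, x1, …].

SEQ = [MISS, MISS, L1-HIT, L1-HIT, VC-HIT, VC-HIT, MISS, VC-HIT, L1-HIT, VC-HIT, L1-HIT, VC-HIT, VC-HIT, L1-HIT, VC-HIT]

#0 0x26→b9/s1 MISS; vc=[]
#1 0x3e→b15/s1 MISS; vc=[9]
#2 0x3e→b15/s1 L1-HIT; vc=[9]
#3 0x3c→b15/s1 L1-HIT; vc=[9]
#4 0x24→b9/s1 VC-HIT; vc=[15]
#5 0x3c→b15/s1 VC-HIT; vc=[9]
#6 0x1e→b7/s1 MISS; vc=[9,15]
#7 0x27→b9/s1 VC-HIT; vc=[7,15]
#8 0x24→b9/s1 L1-HIT; vc=[7,15]
#9 0x3c→b15/s1 VC-HIT; vc=[7,9]
#10 0x3c→b15/s1 L1-HIT; vc=[7,9]
#11 0x25→b9/s1 VC-HIT; vc=[7,15]
#12 0x3e→b15/s1 VC-HIT; vc=[7,9]
#13 0x3e→b15/s1 L1-HIT; vc=[7,9]
#14 0x27→b9/s1 VC-HIT; vc=[7,15]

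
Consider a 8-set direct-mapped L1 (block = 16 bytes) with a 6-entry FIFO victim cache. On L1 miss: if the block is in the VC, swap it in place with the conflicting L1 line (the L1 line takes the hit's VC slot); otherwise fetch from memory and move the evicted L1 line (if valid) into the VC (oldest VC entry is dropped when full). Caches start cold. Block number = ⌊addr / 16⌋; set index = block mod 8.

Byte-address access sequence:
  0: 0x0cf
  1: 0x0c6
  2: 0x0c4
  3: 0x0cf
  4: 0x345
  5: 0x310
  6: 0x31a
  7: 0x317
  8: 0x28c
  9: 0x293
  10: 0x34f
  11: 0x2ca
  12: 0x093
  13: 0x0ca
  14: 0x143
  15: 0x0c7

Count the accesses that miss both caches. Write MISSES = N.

MISSES = 8

0: 0xcf (blk 12, set 4) → MISS  vc=[]
1: 0xc6 (blk 12, set 4) → L1-HIT  vc=[]
2: 0xc4 (blk 12, set 4) → L1-HIT  vc=[]
3: 0xcf (blk 12, set 4) → L1-HIT  vc=[]
4: 0x345 (blk 52, set 4) → MISS  vc=[12]
5: 0x310 (blk 49, set 1) → MISS  vc=[12]
6: 0x31a (blk 49, set 1) → L1-HIT  vc=[12]
7: 0x317 (blk 49, set 1) → L1-HIT  vc=[12]
8: 0x28c (blk 40, set 0) → MISS  vc=[12]
9: 0x293 (blk 41, set 1) → MISS  vc=[12, 49]
10: 0x34f (blk 52, set 4) → L1-HIT  vc=[12, 49]
11: 0x2ca (blk 44, set 4) → MISS  vc=[12, 49, 52]
12: 0x93 (blk 9, set 1) → MISS  vc=[12, 49, 52, 41]
13: 0xca (blk 12, set 4) → VC-HIT  vc=[44, 49, 52, 41]
14: 0x143 (blk 20, set 4) → MISS  vc=[44, 49, 52, 41, 12]
15: 0xc7 (blk 12, set 4) → VC-HIT  vc=[44, 49, 52, 41, 20]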